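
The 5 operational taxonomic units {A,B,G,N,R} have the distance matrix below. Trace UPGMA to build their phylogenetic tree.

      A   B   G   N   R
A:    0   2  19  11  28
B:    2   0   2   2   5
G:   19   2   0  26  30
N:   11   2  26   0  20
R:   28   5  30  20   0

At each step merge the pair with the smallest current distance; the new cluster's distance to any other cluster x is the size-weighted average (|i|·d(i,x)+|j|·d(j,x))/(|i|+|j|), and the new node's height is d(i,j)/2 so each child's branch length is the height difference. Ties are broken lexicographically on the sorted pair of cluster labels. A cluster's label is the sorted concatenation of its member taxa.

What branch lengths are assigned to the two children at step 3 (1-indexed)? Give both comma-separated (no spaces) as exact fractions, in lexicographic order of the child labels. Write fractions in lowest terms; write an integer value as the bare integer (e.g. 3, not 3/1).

iteration 1: select A,B (d=2); attach at lengths (1, 1); label the merged cluster AB
  updated: d(AB,G)=21/2, d(AB,N)=13/2, d(AB,R)=33/2
iteration 2: select AB,N (d=13/2); attach at lengths (9/4, 13/4); label the merged cluster ABN
  updated: d(ABN,G)=47/3, d(ABN,R)=53/3
iteration 3: select ABN,G (d=47/3); attach at lengths (55/12, 47/6); label the merged cluster ABGN
  updated: d(ABGN,R)=83/4
iteration 4: select ABGN,R (d=83/4); attach at lengths (61/24, 83/8); label the merged cluster ABGNR
final tree: ((((A:1,B:1):9/4,N:13/4):55/12,G:47/6):61/24,R:83/8)
total length: 197/6

55/12,47/6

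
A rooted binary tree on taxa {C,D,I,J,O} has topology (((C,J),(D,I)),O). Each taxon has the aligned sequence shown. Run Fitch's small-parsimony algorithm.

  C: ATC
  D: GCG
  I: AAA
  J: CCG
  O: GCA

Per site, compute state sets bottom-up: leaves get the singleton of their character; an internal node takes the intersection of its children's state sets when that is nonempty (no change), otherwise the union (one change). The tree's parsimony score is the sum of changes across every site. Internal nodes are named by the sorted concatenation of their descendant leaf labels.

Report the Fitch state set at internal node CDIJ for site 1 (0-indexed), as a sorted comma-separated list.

C

CJ@0: {A} ∪ {C} = {A,C} (union, +1)
DI@0: {G} ∪ {A} = {A,G} (union, +1)
CDIJ@0: {A,C} ∩ {A,G} = {A} (intersection, +0)
CDIJO@0: {A} ∪ {G} = {A,G} (union, +1)
CJ@1: {T} ∪ {C} = {C,T} (union, +1)
DI@1: {C} ∪ {A} = {A,C} (union, +1)
CDIJ@1: {C,T} ∩ {A,C} = {C} (intersection, +0)
CDIJO@1: {C} ∩ {C} = {C} (intersection, +0)
CJ@2: {C} ∪ {G} = {C,G} (union, +1)
DI@2: {G} ∪ {A} = {A,G} (union, +1)
CDIJ@2: {C,G} ∩ {A,G} = {G} (intersection, +0)
CDIJO@2: {G} ∪ {A} = {A,G} (union, +1)
per-site changes: [3, 2, 3]; total = 8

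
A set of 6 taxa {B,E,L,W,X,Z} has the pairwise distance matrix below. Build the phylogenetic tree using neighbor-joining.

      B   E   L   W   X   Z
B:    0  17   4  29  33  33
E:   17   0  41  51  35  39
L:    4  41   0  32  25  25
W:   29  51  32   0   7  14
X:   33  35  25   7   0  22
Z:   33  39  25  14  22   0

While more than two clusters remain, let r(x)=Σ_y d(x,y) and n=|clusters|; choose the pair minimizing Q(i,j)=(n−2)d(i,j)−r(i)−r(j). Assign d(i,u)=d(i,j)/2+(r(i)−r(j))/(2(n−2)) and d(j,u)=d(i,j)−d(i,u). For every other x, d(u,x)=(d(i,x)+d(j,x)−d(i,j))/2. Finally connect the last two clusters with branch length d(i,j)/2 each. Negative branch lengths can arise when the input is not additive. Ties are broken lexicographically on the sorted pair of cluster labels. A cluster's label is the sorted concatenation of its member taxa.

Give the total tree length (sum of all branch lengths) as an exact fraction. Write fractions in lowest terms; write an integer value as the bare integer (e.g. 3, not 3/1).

511/8

iteration 1: select B,E (d=17, Q=-231); attach at lengths (1/8, 135/8); label the merged cluster BE
  updated: d(BE,L)=14, d(BE,W)=63/2, d(BE,X)=51/2, d(BE,Z)=55/2
iteration 2: select BE,L (d=14, Q=-305/2); attach at lengths (89/12, 79/12); label the merged cluster BEL
  updated: d(BEL,W)=99/4, d(BEL,X)=73/4, d(BEL,Z)=77/4
iteration 3: select BEL,Z (d=77/4, Q=-79); attach at lengths (91/8, 63/8); label the merged cluster BELZ
  updated: d(BELZ,W)=39/4, d(BELZ,X)=21/2
iteration 4: select BELZ,W (d=39/4, Q=-109/4); attach at lengths (53/8, 25/8); label the merged cluster BELWZ
  updated: d(BELWZ,X)=31/8
iteration 5: select BELWZ,X (d=31/8); attach at lengths (31/16, 31/16); label the merged cluster BELWXZ
final tree: (((((B:1/8,E:135/8):89/12,L:79/12):91/8,Z:63/8):53/8,W:25/8):31/16,X:31/16)
total length: 511/8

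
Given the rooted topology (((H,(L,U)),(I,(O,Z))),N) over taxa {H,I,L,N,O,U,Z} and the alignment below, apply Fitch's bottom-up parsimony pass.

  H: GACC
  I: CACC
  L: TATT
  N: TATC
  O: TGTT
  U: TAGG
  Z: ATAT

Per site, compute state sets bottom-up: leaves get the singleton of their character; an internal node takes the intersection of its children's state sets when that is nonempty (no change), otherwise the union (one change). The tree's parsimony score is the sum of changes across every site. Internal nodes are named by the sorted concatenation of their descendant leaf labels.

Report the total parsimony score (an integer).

12

[col 0] LU: children L:{T}, U:{T} ∩→ {T}; cost 0
[col 0] HLU: children H:{G}, LU:{T} ∪→ {G,T}; cost 1
[col 0] OZ: children O:{T}, Z:{A} ∪→ {A,T}; cost 1
[col 0] IOZ: children I:{C}, OZ:{A,T} ∪→ {A,C,T}; cost 1
[col 0] HILOUZ: children HLU:{G,T}, IOZ:{A,C,T} ∩→ {T}; cost 0
[col 0] HILNOUZ: children HILOUZ:{T}, N:{T} ∩→ {T}; cost 0
[col 1] LU: children L:{A}, U:{A} ∩→ {A}; cost 0
[col 1] HLU: children H:{A}, LU:{A} ∩→ {A}; cost 0
[col 1] OZ: children O:{G}, Z:{T} ∪→ {G,T}; cost 1
[col 1] IOZ: children I:{A}, OZ:{G,T} ∪→ {A,G,T}; cost 1
[col 1] HILOUZ: children HLU:{A}, IOZ:{A,G,T} ∩→ {A}; cost 0
[col 1] HILNOUZ: children HILOUZ:{A}, N:{A} ∩→ {A}; cost 0
[col 2] LU: children L:{T}, U:{G} ∪→ {G,T}; cost 1
[col 2] HLU: children H:{C}, LU:{G,T} ∪→ {C,G,T}; cost 1
[col 2] OZ: children O:{T}, Z:{A} ∪→ {A,T}; cost 1
[col 2] IOZ: children I:{C}, OZ:{A,T} ∪→ {A,C,T}; cost 1
[col 2] HILOUZ: children HLU:{C,G,T}, IOZ:{A,C,T} ∩→ {C,T}; cost 0
[col 2] HILNOUZ: children HILOUZ:{C,T}, N:{T} ∩→ {T}; cost 0
[col 3] LU: children L:{T}, U:{G} ∪→ {G,T}; cost 1
[col 3] HLU: children H:{C}, LU:{G,T} ∪→ {C,G,T}; cost 1
[col 3] OZ: children O:{T}, Z:{T} ∩→ {T}; cost 0
[col 3] IOZ: children I:{C}, OZ:{T} ∪→ {C,T}; cost 1
[col 3] HILOUZ: children HLU:{C,G,T}, IOZ:{C,T} ∩→ {C,T}; cost 0
[col 3] HILNOUZ: children HILOUZ:{C,T}, N:{C} ∩→ {C}; cost 0
per-site changes: [3, 2, 4, 3]; total = 12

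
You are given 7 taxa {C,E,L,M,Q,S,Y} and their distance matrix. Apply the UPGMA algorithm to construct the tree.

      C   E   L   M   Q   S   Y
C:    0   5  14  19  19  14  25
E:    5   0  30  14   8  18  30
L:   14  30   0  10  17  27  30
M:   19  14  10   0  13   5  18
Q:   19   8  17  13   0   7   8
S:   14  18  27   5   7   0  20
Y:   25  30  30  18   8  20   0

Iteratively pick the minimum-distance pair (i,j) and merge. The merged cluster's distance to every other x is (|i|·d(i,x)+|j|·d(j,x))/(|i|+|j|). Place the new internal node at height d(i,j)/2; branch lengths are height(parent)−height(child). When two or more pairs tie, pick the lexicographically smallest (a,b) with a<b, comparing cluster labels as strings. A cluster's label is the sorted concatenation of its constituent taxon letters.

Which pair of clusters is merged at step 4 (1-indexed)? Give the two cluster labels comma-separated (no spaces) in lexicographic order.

MS,QY

1. join C+E (d=5) ⇒ CE; edges |C|=5/2, |E|=5/2
  updated: d(CE,L)=22, d(CE,M)=33/2, d(CE,Q)=27/2, d(CE,S)=16, d(CE,Y)=55/2
2. join M+S (d=5) ⇒ MS; edges |M|=5/2, |S|=5/2
  updated: d(CE,MS)=65/4, d(L,MS)=37/2, d(MS,Q)=10, d(MS,Y)=19
3. join Q+Y (d=8) ⇒ QY; edges |Q|=4, |Y|=4
  updated: d(CE,QY)=41/2, d(L,QY)=47/2, d(MS,QY)=29/2
4. join MS+QY (d=29/2) ⇒ MQSY; edges |MS|=19/4, |QY|=13/4
  updated: d(CE,MQSY)=147/8, d(L,MQSY)=21
5. join CE+MQSY (d=147/8) ⇒ CEMQSY; edges |CE|=107/16, |MQSY|=31/16
  updated: d(CEMQSY,L)=64/3
6. join CEMQSY+L (d=64/3) ⇒ CELMQSY; edges |CEMQSY|=71/48, |L|=32/3
final tree: (((C:5/2,E:5/2):107/16,((M:5/2,S:5/2):19/4,(Q:4,Y:4):13/4):31/16):71/48,L:32/3)
total length: 2245/48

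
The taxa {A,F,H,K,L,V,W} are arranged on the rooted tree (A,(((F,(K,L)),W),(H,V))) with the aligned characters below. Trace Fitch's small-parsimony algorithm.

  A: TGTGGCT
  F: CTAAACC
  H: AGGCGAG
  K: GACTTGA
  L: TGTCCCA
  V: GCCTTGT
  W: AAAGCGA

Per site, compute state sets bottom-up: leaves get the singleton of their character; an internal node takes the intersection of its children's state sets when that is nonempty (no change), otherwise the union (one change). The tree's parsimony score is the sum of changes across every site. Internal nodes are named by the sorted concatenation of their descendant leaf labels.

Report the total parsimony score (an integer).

[col 0] KL: children K:{G}, L:{T} ∪→ {G,T}; cost 1
[col 0] FKL: children F:{C}, KL:{G,T} ∪→ {C,G,T}; cost 1
[col 0] FKLW: children FKL:{C,G,T}, W:{A} ∪→ {A,C,G,T}; cost 1
[col 0] HV: children H:{A}, V:{G} ∪→ {A,G}; cost 1
[col 0] FHKLVW: children FKLW:{A,C,G,T}, HV:{A,G} ∩→ {A,G}; cost 0
[col 0] AFHKLVW: children A:{T}, FHKLVW:{A,G} ∪→ {A,G,T}; cost 1
[col 1] KL: children K:{A}, L:{G} ∪→ {A,G}; cost 1
[col 1] FKL: children F:{T}, KL:{A,G} ∪→ {A,G,T}; cost 1
[col 1] FKLW: children FKL:{A,G,T}, W:{A} ∩→ {A}; cost 0
[col 1] HV: children H:{G}, V:{C} ∪→ {C,G}; cost 1
[col 1] FHKLVW: children FKLW:{A}, HV:{C,G} ∪→ {A,C,G}; cost 1
[col 1] AFHKLVW: children A:{G}, FHKLVW:{A,C,G} ∩→ {G}; cost 0
[col 2] KL: children K:{C}, L:{T} ∪→ {C,T}; cost 1
[col 2] FKL: children F:{A}, KL:{C,T} ∪→ {A,C,T}; cost 1
[col 2] FKLW: children FKL:{A,C,T}, W:{A} ∩→ {A}; cost 0
[col 2] HV: children H:{G}, V:{C} ∪→ {C,G}; cost 1
[col 2] FHKLVW: children FKLW:{A}, HV:{C,G} ∪→ {A,C,G}; cost 1
[col 2] AFHKLVW: children A:{T}, FHKLVW:{A,C,G} ∪→ {A,C,G,T}; cost 1
[col 3] KL: children K:{T}, L:{C} ∪→ {C,T}; cost 1
[col 3] FKL: children F:{A}, KL:{C,T} ∪→ {A,C,T}; cost 1
[col 3] FKLW: children FKL:{A,C,T}, W:{G} ∪→ {A,C,G,T}; cost 1
[col 3] HV: children H:{C}, V:{T} ∪→ {C,T}; cost 1
[col 3] FHKLVW: children FKLW:{A,C,G,T}, HV:{C,T} ∩→ {C,T}; cost 0
[col 3] AFHKLVW: children A:{G}, FHKLVW:{C,T} ∪→ {C,G,T}; cost 1
[col 4] KL: children K:{T}, L:{C} ∪→ {C,T}; cost 1
[col 4] FKL: children F:{A}, KL:{C,T} ∪→ {A,C,T}; cost 1
[col 4] FKLW: children FKL:{A,C,T}, W:{C} ∩→ {C}; cost 0
[col 4] HV: children H:{G}, V:{T} ∪→ {G,T}; cost 1
[col 4] FHKLVW: children FKLW:{C}, HV:{G,T} ∪→ {C,G,T}; cost 1
[col 4] AFHKLVW: children A:{G}, FHKLVW:{C,G,T} ∩→ {G}; cost 0
[col 5] KL: children K:{G}, L:{C} ∪→ {C,G}; cost 1
[col 5] FKL: children F:{C}, KL:{C,G} ∩→ {C}; cost 0
[col 5] FKLW: children FKL:{C}, W:{G} ∪→ {C,G}; cost 1
[col 5] HV: children H:{A}, V:{G} ∪→ {A,G}; cost 1
[col 5] FHKLVW: children FKLW:{C,G}, HV:{A,G} ∩→ {G}; cost 0
[col 5] AFHKLVW: children A:{C}, FHKLVW:{G} ∪→ {C,G}; cost 1
[col 6] KL: children K:{A}, L:{A} ∩→ {A}; cost 0
[col 6] FKL: children F:{C}, KL:{A} ∪→ {A,C}; cost 1
[col 6] FKLW: children FKL:{A,C}, W:{A} ∩→ {A}; cost 0
[col 6] HV: children H:{G}, V:{T} ∪→ {G,T}; cost 1
[col 6] FHKLVW: children FKLW:{A}, HV:{G,T} ∪→ {A,G,T}; cost 1
[col 6] AFHKLVW: children A:{T}, FHKLVW:{A,G,T} ∩→ {T}; cost 0
per-site changes: [5, 4, 5, 5, 4, 4, 3]; total = 30

30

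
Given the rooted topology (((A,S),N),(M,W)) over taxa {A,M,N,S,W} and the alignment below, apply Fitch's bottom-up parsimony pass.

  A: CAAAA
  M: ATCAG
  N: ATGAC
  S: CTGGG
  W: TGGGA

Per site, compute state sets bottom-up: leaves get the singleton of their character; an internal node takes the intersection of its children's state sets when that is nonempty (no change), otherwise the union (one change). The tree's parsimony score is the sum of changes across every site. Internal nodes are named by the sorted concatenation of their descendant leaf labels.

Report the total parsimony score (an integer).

AS@0: {C} ∩ {C} = {C} (intersection, +0)
ANS@0: {C} ∪ {A} = {A,C} (union, +1)
MW@0: {A} ∪ {T} = {A,T} (union, +1)
AMNSW@0: {A,C} ∩ {A,T} = {A} (intersection, +0)
AS@1: {A} ∪ {T} = {A,T} (union, +1)
ANS@1: {A,T} ∩ {T} = {T} (intersection, +0)
MW@1: {T} ∪ {G} = {G,T} (union, +1)
AMNSW@1: {T} ∩ {G,T} = {T} (intersection, +0)
AS@2: {A} ∪ {G} = {A,G} (union, +1)
ANS@2: {A,G} ∩ {G} = {G} (intersection, +0)
MW@2: {C} ∪ {G} = {C,G} (union, +1)
AMNSW@2: {G} ∩ {C,G} = {G} (intersection, +0)
AS@3: {A} ∪ {G} = {A,G} (union, +1)
ANS@3: {A,G} ∩ {A} = {A} (intersection, +0)
MW@3: {A} ∪ {G} = {A,G} (union, +1)
AMNSW@3: {A} ∩ {A,G} = {A} (intersection, +0)
AS@4: {A} ∪ {G} = {A,G} (union, +1)
ANS@4: {A,G} ∪ {C} = {A,C,G} (union, +1)
MW@4: {G} ∪ {A} = {A,G} (union, +1)
AMNSW@4: {A,C,G} ∩ {A,G} = {A,G} (intersection, +0)
per-site changes: [2, 2, 2, 2, 3]; total = 11

11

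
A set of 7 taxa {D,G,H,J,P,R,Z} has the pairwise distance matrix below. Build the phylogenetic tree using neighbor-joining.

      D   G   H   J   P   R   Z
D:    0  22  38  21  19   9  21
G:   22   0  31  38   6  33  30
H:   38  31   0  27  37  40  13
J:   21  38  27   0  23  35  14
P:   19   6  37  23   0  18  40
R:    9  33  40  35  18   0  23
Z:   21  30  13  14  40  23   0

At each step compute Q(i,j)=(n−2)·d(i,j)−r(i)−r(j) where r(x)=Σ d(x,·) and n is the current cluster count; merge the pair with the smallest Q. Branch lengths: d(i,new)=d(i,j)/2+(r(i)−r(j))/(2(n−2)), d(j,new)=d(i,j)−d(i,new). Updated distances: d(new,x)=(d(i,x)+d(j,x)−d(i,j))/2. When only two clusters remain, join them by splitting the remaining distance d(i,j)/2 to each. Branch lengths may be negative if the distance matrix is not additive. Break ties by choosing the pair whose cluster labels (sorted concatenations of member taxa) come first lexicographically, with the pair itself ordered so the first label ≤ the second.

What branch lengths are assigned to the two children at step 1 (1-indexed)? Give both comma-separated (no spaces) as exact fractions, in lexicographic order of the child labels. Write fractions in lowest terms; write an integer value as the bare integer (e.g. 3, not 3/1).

iteration 1: select G,P (d=6, Q=-273); attach at lengths (47/10, 13/10); label the merged cluster GP
  updated: d(D,GP)=35/2, d(GP,H)=31, d(GP,J)=55/2, d(GP,R)=45/2, d(GP,Z)=32
iteration 2: select D,R (d=9, Q=-200); attach at lengths (13/8, 59/8); label the merged cluster DR
  updated: d(DR,GP)=31/2, d(DR,H)=69/2, d(DR,J)=47/2, d(DR,Z)=35/2
iteration 3: select DR,GP (d=31/2, Q=-301/2); attach at lengths (21/4, 41/4); label the merged cluster DGPR
  updated: d(DGPR,H)=25, d(DGPR,J)=71/4, d(DGPR,Z)=17
iteration 4: select DGPR,J (d=71/4, Q=-83); attach at lengths (73/8, 69/8); label the merged cluster DGJPR
  updated: d(DGJPR,H)=137/8, d(DGJPR,Z)=53/8
iteration 5: select DGJPR,H (d=137/8, Q=-147/4); attach at lengths (43/8, 47/4); label the merged cluster DGHJPR
  updated: d(DGHJPR,Z)=5/4
iteration 6: select DGHJPR,Z (d=5/4); attach at lengths (5/8, 5/8); label the merged cluster DGHJPRZ
final tree: (((((D:13/8,R:59/8):21/4,(G:47/10,P:13/10):41/4):73/8,J:69/8):43/8,H:47/4):5/8,Z:5/8)
total length: 533/8

47/10,13/10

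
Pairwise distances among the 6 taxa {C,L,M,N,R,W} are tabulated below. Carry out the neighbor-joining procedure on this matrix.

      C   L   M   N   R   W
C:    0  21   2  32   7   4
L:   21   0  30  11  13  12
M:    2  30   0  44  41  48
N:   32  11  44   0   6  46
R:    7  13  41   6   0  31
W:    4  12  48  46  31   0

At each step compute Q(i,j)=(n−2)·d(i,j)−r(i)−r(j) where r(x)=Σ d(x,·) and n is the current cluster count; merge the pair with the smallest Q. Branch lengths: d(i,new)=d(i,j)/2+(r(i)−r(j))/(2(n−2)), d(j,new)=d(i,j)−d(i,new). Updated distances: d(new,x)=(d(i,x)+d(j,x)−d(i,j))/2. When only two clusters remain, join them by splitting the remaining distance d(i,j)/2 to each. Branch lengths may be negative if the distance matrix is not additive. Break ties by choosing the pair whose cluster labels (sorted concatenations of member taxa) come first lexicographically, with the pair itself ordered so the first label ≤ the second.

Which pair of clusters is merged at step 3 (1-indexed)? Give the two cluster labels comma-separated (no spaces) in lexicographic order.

CM,W

1. join C+M (d=2, Q=-223) ⇒ CM; edges |C|=-91/8, |M|=107/8
  updated: d(CM,L)=49/2, d(CM,N)=37, d(CM,R)=23, d(CM,W)=25
2. join N+R (d=6, Q=-155) ⇒ NR; edges |N|=15/2, |R|=-3/2
  updated: d(CM,NR)=27, d(L,NR)=9, d(NR,W)=71/2
3. join CM+W (d=25, Q=-99) ⇒ CMW; edges |CM|=27/2, |W|=23/2
  updated: d(CMW,L)=23/4, d(CMW,NR)=75/4
4. join CMW+L (d=23/4, Q=-67/2) ⇒ CLMW; edges |CMW|=31/4, |L|=-2
  updated: d(CLMW,NR)=11
5. join CLMW+NR (d=11) ⇒ CLMNRW; edges |CLMW|=11/2, |NR|=11/2
final tree: ((((C:-91/8,M:107/8):27/2,W:23/2):31/4,L:-2):11/2,(N:15/2,R:-3/2):11/2)
total length: 199/4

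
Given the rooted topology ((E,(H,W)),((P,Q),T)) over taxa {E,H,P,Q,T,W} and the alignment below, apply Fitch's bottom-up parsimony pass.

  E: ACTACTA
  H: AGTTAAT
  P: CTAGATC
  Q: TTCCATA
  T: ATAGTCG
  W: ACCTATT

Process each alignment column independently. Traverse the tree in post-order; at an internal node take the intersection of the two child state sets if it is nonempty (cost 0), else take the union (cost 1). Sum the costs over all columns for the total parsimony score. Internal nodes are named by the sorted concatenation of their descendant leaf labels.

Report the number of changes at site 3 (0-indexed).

3

[col 0] HW: children H:{A}, W:{A} ∩→ {A}; cost 0
[col 0] EHW: children E:{A}, HW:{A} ∩→ {A}; cost 0
[col 0] PQ: children P:{C}, Q:{T} ∪→ {C,T}; cost 1
[col 0] PQT: children PQ:{C,T}, T:{A} ∪→ {A,C,T}; cost 1
[col 0] EHPQTW: children EHW:{A}, PQT:{A,C,T} ∩→ {A}; cost 0
[col 1] HW: children H:{G}, W:{C} ∪→ {C,G}; cost 1
[col 1] EHW: children E:{C}, HW:{C,G} ∩→ {C}; cost 0
[col 1] PQ: children P:{T}, Q:{T} ∩→ {T}; cost 0
[col 1] PQT: children PQ:{T}, T:{T} ∩→ {T}; cost 0
[col 1] EHPQTW: children EHW:{C}, PQT:{T} ∪→ {C,T}; cost 1
[col 2] HW: children H:{T}, W:{C} ∪→ {C,T}; cost 1
[col 2] EHW: children E:{T}, HW:{C,T} ∩→ {T}; cost 0
[col 2] PQ: children P:{A}, Q:{C} ∪→ {A,C}; cost 1
[col 2] PQT: children PQ:{A,C}, T:{A} ∩→ {A}; cost 0
[col 2] EHPQTW: children EHW:{T}, PQT:{A} ∪→ {A,T}; cost 1
[col 3] HW: children H:{T}, W:{T} ∩→ {T}; cost 0
[col 3] EHW: children E:{A}, HW:{T} ∪→ {A,T}; cost 1
[col 3] PQ: children P:{G}, Q:{C} ∪→ {C,G}; cost 1
[col 3] PQT: children PQ:{C,G}, T:{G} ∩→ {G}; cost 0
[col 3] EHPQTW: children EHW:{A,T}, PQT:{G} ∪→ {A,G,T}; cost 1
[col 4] HW: children H:{A}, W:{A} ∩→ {A}; cost 0
[col 4] EHW: children E:{C}, HW:{A} ∪→ {A,C}; cost 1
[col 4] PQ: children P:{A}, Q:{A} ∩→ {A}; cost 0
[col 4] PQT: children PQ:{A}, T:{T} ∪→ {A,T}; cost 1
[col 4] EHPQTW: children EHW:{A,C}, PQT:{A,T} ∩→ {A}; cost 0
[col 5] HW: children H:{A}, W:{T} ∪→ {A,T}; cost 1
[col 5] EHW: children E:{T}, HW:{A,T} ∩→ {T}; cost 0
[col 5] PQ: children P:{T}, Q:{T} ∩→ {T}; cost 0
[col 5] PQT: children PQ:{T}, T:{C} ∪→ {C,T}; cost 1
[col 5] EHPQTW: children EHW:{T}, PQT:{C,T} ∩→ {T}; cost 0
[col 6] HW: children H:{T}, W:{T} ∩→ {T}; cost 0
[col 6] EHW: children E:{A}, HW:{T} ∪→ {A,T}; cost 1
[col 6] PQ: children P:{C}, Q:{A} ∪→ {A,C}; cost 1
[col 6] PQT: children PQ:{A,C}, T:{G} ∪→ {A,C,G}; cost 1
[col 6] EHPQTW: children EHW:{A,T}, PQT:{A,C,G} ∩→ {A}; cost 0
per-site changes: [2, 2, 3, 3, 2, 2, 3]; total = 17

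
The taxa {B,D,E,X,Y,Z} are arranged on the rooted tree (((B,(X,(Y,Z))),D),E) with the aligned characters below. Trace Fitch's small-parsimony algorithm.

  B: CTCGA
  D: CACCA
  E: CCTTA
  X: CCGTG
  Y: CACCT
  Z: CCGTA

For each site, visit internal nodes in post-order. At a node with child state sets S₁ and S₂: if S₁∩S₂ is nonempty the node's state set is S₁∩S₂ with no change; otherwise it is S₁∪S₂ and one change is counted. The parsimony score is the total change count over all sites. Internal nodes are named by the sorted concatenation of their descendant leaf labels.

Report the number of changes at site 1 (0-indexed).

3

[col 0] YZ: children Y:{C}, Z:{C} ∩→ {C}; cost 0
[col 0] XYZ: children X:{C}, YZ:{C} ∩→ {C}; cost 0
[col 0] BXYZ: children B:{C}, XYZ:{C} ∩→ {C}; cost 0
[col 0] BDXYZ: children BXYZ:{C}, D:{C} ∩→ {C}; cost 0
[col 0] BDEXYZ: children BDXYZ:{C}, E:{C} ∩→ {C}; cost 0
[col 1] YZ: children Y:{A}, Z:{C} ∪→ {A,C}; cost 1
[col 1] XYZ: children X:{C}, YZ:{A,C} ∩→ {C}; cost 0
[col 1] BXYZ: children B:{T}, XYZ:{C} ∪→ {C,T}; cost 1
[col 1] BDXYZ: children BXYZ:{C,T}, D:{A} ∪→ {A,C,T}; cost 1
[col 1] BDEXYZ: children BDXYZ:{A,C,T}, E:{C} ∩→ {C}; cost 0
[col 2] YZ: children Y:{C}, Z:{G} ∪→ {C,G}; cost 1
[col 2] XYZ: children X:{G}, YZ:{C,G} ∩→ {G}; cost 0
[col 2] BXYZ: children B:{C}, XYZ:{G} ∪→ {C,G}; cost 1
[col 2] BDXYZ: children BXYZ:{C,G}, D:{C} ∩→ {C}; cost 0
[col 2] BDEXYZ: children BDXYZ:{C}, E:{T} ∪→ {C,T}; cost 1
[col 3] YZ: children Y:{C}, Z:{T} ∪→ {C,T}; cost 1
[col 3] XYZ: children X:{T}, YZ:{C,T} ∩→ {T}; cost 0
[col 3] BXYZ: children B:{G}, XYZ:{T} ∪→ {G,T}; cost 1
[col 3] BDXYZ: children BXYZ:{G,T}, D:{C} ∪→ {C,G,T}; cost 1
[col 3] BDEXYZ: children BDXYZ:{C,G,T}, E:{T} ∩→ {T}; cost 0
[col 4] YZ: children Y:{T}, Z:{A} ∪→ {A,T}; cost 1
[col 4] XYZ: children X:{G}, YZ:{A,T} ∪→ {A,G,T}; cost 1
[col 4] BXYZ: children B:{A}, XYZ:{A,G,T} ∩→ {A}; cost 0
[col 4] BDXYZ: children BXYZ:{A}, D:{A} ∩→ {A}; cost 0
[col 4] BDEXYZ: children BDXYZ:{A}, E:{A} ∩→ {A}; cost 0
per-site changes: [0, 3, 3, 3, 2]; total = 11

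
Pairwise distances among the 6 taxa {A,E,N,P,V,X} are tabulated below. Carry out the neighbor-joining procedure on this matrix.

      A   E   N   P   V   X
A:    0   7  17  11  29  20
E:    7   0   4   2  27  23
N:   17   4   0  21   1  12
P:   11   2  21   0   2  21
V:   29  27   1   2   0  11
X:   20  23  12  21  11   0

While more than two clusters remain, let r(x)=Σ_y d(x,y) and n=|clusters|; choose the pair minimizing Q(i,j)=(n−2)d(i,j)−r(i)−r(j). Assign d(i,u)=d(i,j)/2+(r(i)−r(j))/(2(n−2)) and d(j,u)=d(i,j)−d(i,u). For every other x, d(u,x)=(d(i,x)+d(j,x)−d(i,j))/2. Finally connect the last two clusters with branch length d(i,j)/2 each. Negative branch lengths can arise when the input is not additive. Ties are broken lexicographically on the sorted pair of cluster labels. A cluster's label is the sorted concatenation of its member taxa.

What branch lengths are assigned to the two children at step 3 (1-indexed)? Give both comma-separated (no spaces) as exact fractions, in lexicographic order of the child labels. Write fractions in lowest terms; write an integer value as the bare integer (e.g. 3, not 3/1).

iteration 1: select N,V (d=1, Q=-121); attach at lengths (-11/8, 19/8); label the merged cluster NV
  updated: d(A,NV)=45/2, d(E,NV)=15, d(NV,P)=11, d(NV,X)=11
iteration 2: select NV,X (d=11, Q=-203/2); attach at lengths (35/12, 97/12); label the merged cluster NVX
  updated: d(A,NVX)=63/4, d(E,NVX)=27/2, d(NVX,P)=21/2
iteration 3: select A,E (d=7, Q=-169/4); attach at lengths (101/16, 11/16); label the merged cluster AE
  updated: d(AE,NVX)=89/8, d(AE,P)=3
iteration 4: select AE,NVX (d=89/8, Q=-197/8); attach at lengths (29/16, 149/16); label the merged cluster AENVX
  updated: d(AENVX,P)=19/16
iteration 5: select AENVX,P (d=19/16); attach at lengths (19/32, 19/32); label the merged cluster AENPVX
final tree: (((A:101/16,E:11/16):29/16,((N:-11/8,V:19/8):35/12,X:97/12):149/16):19/32,P:19/32)
total length: 501/16

101/16,11/16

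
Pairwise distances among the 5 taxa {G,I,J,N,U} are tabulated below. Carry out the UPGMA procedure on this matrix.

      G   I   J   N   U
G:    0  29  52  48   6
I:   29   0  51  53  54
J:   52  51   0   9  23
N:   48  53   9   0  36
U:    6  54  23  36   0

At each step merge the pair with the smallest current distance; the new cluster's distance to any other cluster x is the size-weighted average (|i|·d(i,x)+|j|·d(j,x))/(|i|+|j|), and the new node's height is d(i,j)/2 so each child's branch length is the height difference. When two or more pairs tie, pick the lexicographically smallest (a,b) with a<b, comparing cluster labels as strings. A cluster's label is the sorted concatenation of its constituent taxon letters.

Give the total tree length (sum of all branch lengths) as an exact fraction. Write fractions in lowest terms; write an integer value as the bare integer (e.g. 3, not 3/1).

593/8

step 1: merge (G,U) at d=6; branch lengths G→3, U→3; new cluster GU
  updated: d(GU,I)=83/2, d(GU,J)=75/2, d(GU,N)=42
step 2: merge (J,N) at d=9; branch lengths J→9/2, N→9/2; new cluster JN
  updated: d(GU,JN)=159/4, d(I,JN)=52
step 3: merge (GU,JN) at d=159/4; branch lengths GU→135/8, JN→123/8; new cluster GJNU
  updated: d(GJNU,I)=187/4
step 4: merge (GJNU,I) at d=187/4; branch lengths GJNU→7/2, I→187/8; new cluster GIJNU
final tree: (((G:3,U:3):135/8,(J:9/2,N:9/2):123/8):7/2,I:187/8)
total length: 593/8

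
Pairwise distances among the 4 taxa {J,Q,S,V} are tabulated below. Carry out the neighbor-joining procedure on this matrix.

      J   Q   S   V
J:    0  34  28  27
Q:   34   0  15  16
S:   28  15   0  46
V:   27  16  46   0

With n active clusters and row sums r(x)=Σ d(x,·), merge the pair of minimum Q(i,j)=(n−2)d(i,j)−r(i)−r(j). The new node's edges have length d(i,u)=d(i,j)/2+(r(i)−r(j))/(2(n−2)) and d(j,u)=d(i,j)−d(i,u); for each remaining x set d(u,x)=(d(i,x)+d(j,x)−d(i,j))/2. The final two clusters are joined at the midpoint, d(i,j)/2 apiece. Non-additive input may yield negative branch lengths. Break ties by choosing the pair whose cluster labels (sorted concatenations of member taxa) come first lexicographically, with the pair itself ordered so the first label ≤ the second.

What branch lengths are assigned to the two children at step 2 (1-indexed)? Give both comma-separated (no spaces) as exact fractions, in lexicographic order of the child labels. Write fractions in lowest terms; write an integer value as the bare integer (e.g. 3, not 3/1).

iteration 1: select J,V (d=27, Q=-124); attach at lengths (27/2, 27/2); label the merged cluster JV
  updated: d(JV,Q)=23/2, d(JV,S)=47/2
iteration 2: select JV,Q (d=23/2, Q=-50); attach at lengths (10, 3/2); label the merged cluster JQV
  updated: d(JQV,S)=27/2
iteration 3: select JQV,S (d=27/2); attach at lengths (27/4, 27/4); label the merged cluster JQSV
final tree: (((J:27/2,V:27/2):10,Q:3/2):27/4,S:27/4)
total length: 52

10,3/2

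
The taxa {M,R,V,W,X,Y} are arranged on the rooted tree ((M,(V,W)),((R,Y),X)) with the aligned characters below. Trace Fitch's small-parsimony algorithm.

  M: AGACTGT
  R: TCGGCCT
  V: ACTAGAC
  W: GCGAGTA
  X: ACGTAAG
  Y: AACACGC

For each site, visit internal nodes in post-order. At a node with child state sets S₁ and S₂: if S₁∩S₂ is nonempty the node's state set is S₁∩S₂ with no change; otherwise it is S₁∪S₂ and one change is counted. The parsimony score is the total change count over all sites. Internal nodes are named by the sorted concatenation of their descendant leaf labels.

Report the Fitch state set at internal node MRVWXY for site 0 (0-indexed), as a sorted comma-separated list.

A

VW@0: {A} ∪ {G} = {A,G} (union, +1)
MVW@0: {A} ∩ {A,G} = {A} (intersection, +0)
RY@0: {T} ∪ {A} = {A,T} (union, +1)
RXY@0: {A,T} ∩ {A} = {A} (intersection, +0)
MRVWXY@0: {A} ∩ {A} = {A} (intersection, +0)
VW@1: {C} ∩ {C} = {C} (intersection, +0)
MVW@1: {G} ∪ {C} = {C,G} (union, +1)
RY@1: {C} ∪ {A} = {A,C} (union, +1)
RXY@1: {A,C} ∩ {C} = {C} (intersection, +0)
MRVWXY@1: {C,G} ∩ {C} = {C} (intersection, +0)
VW@2: {T} ∪ {G} = {G,T} (union, +1)
MVW@2: {A} ∪ {G,T} = {A,G,T} (union, +1)
RY@2: {G} ∪ {C} = {C,G} (union, +1)
RXY@2: {C,G} ∩ {G} = {G} (intersection, +0)
MRVWXY@2: {A,G,T} ∩ {G} = {G} (intersection, +0)
VW@3: {A} ∩ {A} = {A} (intersection, +0)
MVW@3: {C} ∪ {A} = {A,C} (union, +1)
RY@3: {G} ∪ {A} = {A,G} (union, +1)
RXY@3: {A,G} ∪ {T} = {A,G,T} (union, +1)
MRVWXY@3: {A,C} ∩ {A,G,T} = {A} (intersection, +0)
VW@4: {G} ∩ {G} = {G} (intersection, +0)
MVW@4: {T} ∪ {G} = {G,T} (union, +1)
RY@4: {C} ∩ {C} = {C} (intersection, +0)
RXY@4: {C} ∪ {A} = {A,C} (union, +1)
MRVWXY@4: {G,T} ∪ {A,C} = {A,C,G,T} (union, +1)
VW@5: {A} ∪ {T} = {A,T} (union, +1)
MVW@5: {G} ∪ {A,T} = {A,G,T} (union, +1)
RY@5: {C} ∪ {G} = {C,G} (union, +1)
RXY@5: {C,G} ∪ {A} = {A,C,G} (union, +1)
MRVWXY@5: {A,G,T} ∩ {A,C,G} = {A,G} (intersection, +0)
VW@6: {C} ∪ {A} = {A,C} (union, +1)
MVW@6: {T} ∪ {A,C} = {A,C,T} (union, +1)
RY@6: {T} ∪ {C} = {C,T} (union, +1)
RXY@6: {C,T} ∪ {G} = {C,G,T} (union, +1)
MRVWXY@6: {A,C,T} ∩ {C,G,T} = {C,T} (intersection, +0)
per-site changes: [2, 2, 3, 3, 3, 4, 4]; total = 21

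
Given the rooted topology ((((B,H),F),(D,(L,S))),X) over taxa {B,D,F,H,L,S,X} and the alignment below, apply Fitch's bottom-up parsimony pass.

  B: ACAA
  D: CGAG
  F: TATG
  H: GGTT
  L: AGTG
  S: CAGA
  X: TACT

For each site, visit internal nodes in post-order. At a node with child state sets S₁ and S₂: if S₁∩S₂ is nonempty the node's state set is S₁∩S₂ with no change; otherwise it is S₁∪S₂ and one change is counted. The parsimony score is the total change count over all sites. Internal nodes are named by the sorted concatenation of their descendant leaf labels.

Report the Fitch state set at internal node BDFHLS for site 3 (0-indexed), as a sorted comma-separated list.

[col 0] BH: children B:{A}, H:{G} ∪→ {A,G}; cost 1
[col 0] BFH: children BH:{A,G}, F:{T} ∪→ {A,G,T}; cost 1
[col 0] LS: children L:{A}, S:{C} ∪→ {A,C}; cost 1
[col 0] DLS: children D:{C}, LS:{A,C} ∩→ {C}; cost 0
[col 0] BDFHLS: children BFH:{A,G,T}, DLS:{C} ∪→ {A,C,G,T}; cost 1
[col 0] BDFHLSX: children BDFHLS:{A,C,G,T}, X:{T} ∩→ {T}; cost 0
[col 1] BH: children B:{C}, H:{G} ∪→ {C,G}; cost 1
[col 1] BFH: children BH:{C,G}, F:{A} ∪→ {A,C,G}; cost 1
[col 1] LS: children L:{G}, S:{A} ∪→ {A,G}; cost 1
[col 1] DLS: children D:{G}, LS:{A,G} ∩→ {G}; cost 0
[col 1] BDFHLS: children BFH:{A,C,G}, DLS:{G} ∩→ {G}; cost 0
[col 1] BDFHLSX: children BDFHLS:{G}, X:{A} ∪→ {A,G}; cost 1
[col 2] BH: children B:{A}, H:{T} ∪→ {A,T}; cost 1
[col 2] BFH: children BH:{A,T}, F:{T} ∩→ {T}; cost 0
[col 2] LS: children L:{T}, S:{G} ∪→ {G,T}; cost 1
[col 2] DLS: children D:{A}, LS:{G,T} ∪→ {A,G,T}; cost 1
[col 2] BDFHLS: children BFH:{T}, DLS:{A,G,T} ∩→ {T}; cost 0
[col 2] BDFHLSX: children BDFHLS:{T}, X:{C} ∪→ {C,T}; cost 1
[col 3] BH: children B:{A}, H:{T} ∪→ {A,T}; cost 1
[col 3] BFH: children BH:{A,T}, F:{G} ∪→ {A,G,T}; cost 1
[col 3] LS: children L:{G}, S:{A} ∪→ {A,G}; cost 1
[col 3] DLS: children D:{G}, LS:{A,G} ∩→ {G}; cost 0
[col 3] BDFHLS: children BFH:{A,G,T}, DLS:{G} ∩→ {G}; cost 0
[col 3] BDFHLSX: children BDFHLS:{G}, X:{T} ∪→ {G,T}; cost 1
per-site changes: [4, 4, 4, 4]; total = 16

G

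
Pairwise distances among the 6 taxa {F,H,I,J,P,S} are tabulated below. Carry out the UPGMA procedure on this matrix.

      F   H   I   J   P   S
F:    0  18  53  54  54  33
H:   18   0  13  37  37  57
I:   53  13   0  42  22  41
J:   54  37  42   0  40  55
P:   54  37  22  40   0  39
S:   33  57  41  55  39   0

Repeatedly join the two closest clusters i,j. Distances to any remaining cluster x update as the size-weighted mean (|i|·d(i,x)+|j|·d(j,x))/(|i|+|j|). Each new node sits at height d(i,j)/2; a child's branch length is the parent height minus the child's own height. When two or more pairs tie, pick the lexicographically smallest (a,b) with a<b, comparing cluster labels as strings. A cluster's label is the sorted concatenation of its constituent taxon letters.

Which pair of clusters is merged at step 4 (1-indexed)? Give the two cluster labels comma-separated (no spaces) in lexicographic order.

HIP,J

iteration 1: select H,I (d=13); attach at lengths (13/2, 13/2); label the merged cluster HI
  updated: d(F,HI)=71/2, d(HI,J)=79/2, d(HI,P)=59/2, d(HI,S)=49
iteration 2: select HI,P (d=59/2); attach at lengths (33/4, 59/4); label the merged cluster HIP
  updated: d(F,HIP)=125/3, d(HIP,J)=119/3, d(HIP,S)=137/3
iteration 3: select F,S (d=33); attach at lengths (33/2, 33/2); label the merged cluster FS
  updated: d(FS,HIP)=131/3, d(FS,J)=109/2
iteration 4: select HIP,J (d=119/3); attach at lengths (61/12, 119/6); label the merged cluster HIJP
  updated: d(FS,HIJP)=371/8
iteration 5: select FS,HIJP (d=371/8); attach at lengths (107/16, 161/48); label the merged cluster FHIJPS
final tree: ((F:33/2,S:33/2):107/16,(((H:13/2,I:13/2):33/4,P:59/4):61/12,J:119/6):161/48)
total length: 2495/24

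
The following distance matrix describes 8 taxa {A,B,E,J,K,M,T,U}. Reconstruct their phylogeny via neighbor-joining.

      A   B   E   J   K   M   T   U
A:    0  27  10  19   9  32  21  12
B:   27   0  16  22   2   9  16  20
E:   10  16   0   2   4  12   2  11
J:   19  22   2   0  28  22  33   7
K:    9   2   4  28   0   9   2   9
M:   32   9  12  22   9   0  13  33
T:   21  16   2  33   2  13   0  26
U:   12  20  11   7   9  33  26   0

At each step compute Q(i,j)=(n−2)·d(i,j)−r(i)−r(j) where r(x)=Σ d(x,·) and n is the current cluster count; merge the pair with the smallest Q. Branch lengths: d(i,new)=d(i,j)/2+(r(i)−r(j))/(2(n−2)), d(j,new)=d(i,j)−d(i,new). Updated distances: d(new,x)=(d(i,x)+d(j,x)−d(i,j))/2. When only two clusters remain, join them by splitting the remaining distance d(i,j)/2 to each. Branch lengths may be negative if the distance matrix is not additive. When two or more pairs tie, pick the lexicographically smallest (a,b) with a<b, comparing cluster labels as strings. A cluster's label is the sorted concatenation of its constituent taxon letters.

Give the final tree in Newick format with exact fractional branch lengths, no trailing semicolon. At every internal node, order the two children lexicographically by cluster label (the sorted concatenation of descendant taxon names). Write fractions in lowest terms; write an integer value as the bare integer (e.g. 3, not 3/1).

(((((A:147/20,(J:19/4,U:9/4):93/20):119/32,E:-103/32):377/64,T:231/64):121/64,(B:59/16,M:85/16):273/64):-209/128,K:-209/128)

step 1: merge (J,U) at d=7, Q=-209; branch lengths J→19/4, U→9/4; new cluster JU
  updated: d(A,JU)=12, d(B,JU)=35/2, d(E,JU)=3, d(JU,K)=15, d(JU,M)=24, d(JU,T)=26
step 2: merge (A,JU) at d=12, Q=-297/2; branch lengths A→147/20, JU→93/20; new cluster AJU
  updated: d(AJU,B)=65/4, d(AJU,E)=1/2, d(AJU,K)=6, d(AJU,M)=22, d(AJU,T)=35/2
step 3: merge (AJU,E) at d=1/2, Q=-379/4; branch lengths AJU→119/32, E→-103/32; new cluster AEJU
  updated: d(AEJU,B)=127/8, d(AEJU,K)=19/4, d(AEJU,M)=67/4, d(AEJU,T)=19/2
step 4: merge (B,M) at d=9, Q=-509/8; branch lengths B→59/16, M→85/16; new cluster BM
  updated: d(AEJU,BM)=189/16, d(BM,K)=1, d(BM,T)=10
step 5: merge (AEJU,T) at d=19/2, Q=-457/16; branch lengths AEJU→377/64, T→231/64; new cluster AEJTU
  updated: d(AEJTU,BM)=197/32, d(AEJTU,K)=-11/8
step 6: merge (AEJTU,BM) at d=197/32, Q=-185/32; branch lengths AEJTU→121/64, BM→273/64; new cluster ABEJMTU
  updated: d(ABEJMTU,K)=-209/64
step 7: merge (ABEJMTU,K) at d=-209/64; branch lengths ABEJMTU→-209/128, K→-209/128; new cluster ABEJKMTU
final tree: (((((A:147/20,(J:19/4,U:9/4):93/20):119/32,E:-103/32):377/64,T:231/64):121/64,(B:59/16,M:85/16):273/64):-209/128,K:-209/128)
total length: 2617/64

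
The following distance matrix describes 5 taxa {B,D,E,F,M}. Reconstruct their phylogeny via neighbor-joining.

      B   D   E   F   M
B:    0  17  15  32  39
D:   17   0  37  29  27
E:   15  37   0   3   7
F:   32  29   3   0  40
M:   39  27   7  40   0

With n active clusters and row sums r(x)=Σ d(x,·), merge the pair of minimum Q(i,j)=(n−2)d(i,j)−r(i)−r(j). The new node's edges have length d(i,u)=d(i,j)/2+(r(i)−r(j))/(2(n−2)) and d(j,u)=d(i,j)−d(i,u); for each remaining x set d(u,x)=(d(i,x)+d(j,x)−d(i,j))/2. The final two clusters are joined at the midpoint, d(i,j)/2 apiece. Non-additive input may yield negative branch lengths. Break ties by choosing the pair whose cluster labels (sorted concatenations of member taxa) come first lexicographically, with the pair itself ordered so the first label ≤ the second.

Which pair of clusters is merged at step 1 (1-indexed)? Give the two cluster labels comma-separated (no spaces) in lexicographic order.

B,D

step 1: merge (B,D) at d=17, Q=-162; branch lengths B→22/3, D→29/3; new cluster BD
  updated: d(BD,E)=35/2, d(BD,F)=22, d(BD,M)=49/2
step 2: merge (BD,M) at d=49/2, Q=-173/2; branch lengths BD→83/8, M→113/8; new cluster BDM
  updated: d(BDM,E)=0, d(BDM,F)=75/4
step 3: merge (BDM,E) at d=0, Q=-87/4; branch lengths BDM→63/8, E→-63/8; new cluster BDEM
  updated: d(BDEM,F)=87/8
step 4: merge (BDEM,F) at d=87/8; branch lengths BDEM→87/16, F→87/16; new cluster BDEFM
final tree: ((((B:22/3,D:29/3):83/8,M:113/8):63/8,E:-63/8):87/16,F:87/16)
total length: 419/8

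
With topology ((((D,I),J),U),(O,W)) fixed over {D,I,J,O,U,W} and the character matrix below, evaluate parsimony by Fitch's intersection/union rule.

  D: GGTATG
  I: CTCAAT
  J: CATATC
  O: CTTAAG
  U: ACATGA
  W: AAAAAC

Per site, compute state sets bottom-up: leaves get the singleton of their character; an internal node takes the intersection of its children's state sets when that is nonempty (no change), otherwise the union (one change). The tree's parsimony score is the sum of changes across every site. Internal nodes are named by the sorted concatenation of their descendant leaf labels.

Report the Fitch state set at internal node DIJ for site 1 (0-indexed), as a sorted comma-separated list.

A,G,T

DI@0: {G} ∪ {C} = {C,G} (union, +1)
DIJ@0: {C,G} ∩ {C} = {C} (intersection, +0)
DIJU@0: {C} ∪ {A} = {A,C} (union, +1)
OW@0: {C} ∪ {A} = {A,C} (union, +1)
DIJOUW@0: {A,C} ∩ {A,C} = {A,C} (intersection, +0)
DI@1: {G} ∪ {T} = {G,T} (union, +1)
DIJ@1: {G,T} ∪ {A} = {A,G,T} (union, +1)
DIJU@1: {A,G,T} ∪ {C} = {A,C,G,T} (union, +1)
OW@1: {T} ∪ {A} = {A,T} (union, +1)
DIJOUW@1: {A,C,G,T} ∩ {A,T} = {A,T} (intersection, +0)
DI@2: {T} ∪ {C} = {C,T} (union, +1)
DIJ@2: {C,T} ∩ {T} = {T} (intersection, +0)
DIJU@2: {T} ∪ {A} = {A,T} (union, +1)
OW@2: {T} ∪ {A} = {A,T} (union, +1)
DIJOUW@2: {A,T} ∩ {A,T} = {A,T} (intersection, +0)
DI@3: {A} ∩ {A} = {A} (intersection, +0)
DIJ@3: {A} ∩ {A} = {A} (intersection, +0)
DIJU@3: {A} ∪ {T} = {A,T} (union, +1)
OW@3: {A} ∩ {A} = {A} (intersection, +0)
DIJOUW@3: {A,T} ∩ {A} = {A} (intersection, +0)
DI@4: {T} ∪ {A} = {A,T} (union, +1)
DIJ@4: {A,T} ∩ {T} = {T} (intersection, +0)
DIJU@4: {T} ∪ {G} = {G,T} (union, +1)
OW@4: {A} ∩ {A} = {A} (intersection, +0)
DIJOUW@4: {G,T} ∪ {A} = {A,G,T} (union, +1)
DI@5: {G} ∪ {T} = {G,T} (union, +1)
DIJ@5: {G,T} ∪ {C} = {C,G,T} (union, +1)
DIJU@5: {C,G,T} ∪ {A} = {A,C,G,T} (union, +1)
OW@5: {G} ∪ {C} = {C,G} (union, +1)
DIJOUW@5: {A,C,G,T} ∩ {C,G} = {C,G} (intersection, +0)
per-site changes: [3, 4, 3, 1, 3, 4]; total = 18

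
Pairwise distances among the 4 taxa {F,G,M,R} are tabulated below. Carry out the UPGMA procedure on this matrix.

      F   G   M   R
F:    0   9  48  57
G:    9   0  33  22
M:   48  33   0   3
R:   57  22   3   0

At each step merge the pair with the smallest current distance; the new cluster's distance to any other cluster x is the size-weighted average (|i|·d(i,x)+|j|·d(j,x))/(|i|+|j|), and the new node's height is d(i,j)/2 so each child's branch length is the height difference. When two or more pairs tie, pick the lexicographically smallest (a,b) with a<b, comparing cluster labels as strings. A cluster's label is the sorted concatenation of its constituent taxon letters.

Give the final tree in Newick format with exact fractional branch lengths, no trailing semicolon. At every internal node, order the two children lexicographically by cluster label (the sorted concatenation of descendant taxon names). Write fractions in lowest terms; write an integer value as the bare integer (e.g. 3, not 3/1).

1. join M+R (d=3) ⇒ MR; edges |M|=3/2, |R|=3/2
  updated: d(F,MR)=105/2, d(G,MR)=55/2
2. join F+G (d=9) ⇒ FG; edges |F|=9/2, |G|=9/2
  updated: d(FG,MR)=40
3. join FG+MR (d=40) ⇒ FGMR; edges |FG|=31/2, |MR|=37/2
final tree: ((F:9/2,G:9/2):31/2,(M:3/2,R:3/2):37/2)
total length: 46

((F:9/2,G:9/2):31/2,(M:3/2,R:3/2):37/2)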